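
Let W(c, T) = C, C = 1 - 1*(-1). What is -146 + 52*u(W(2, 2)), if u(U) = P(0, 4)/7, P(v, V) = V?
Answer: -814/7 ≈ -116.29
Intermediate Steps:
C = 2 (C = 1 + 1 = 2)
W(c, T) = 2
u(U) = 4/7
-146 + 52*u(W(2, 2)) = -146 + 52*(4/7) = -146 + 208/7 = -814/7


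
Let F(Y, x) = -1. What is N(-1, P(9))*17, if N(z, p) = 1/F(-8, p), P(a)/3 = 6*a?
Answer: -17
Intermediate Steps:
P(a) = 18*a (P(a) = 3*(6*a) = 18*a)
N(z, p) = -1 (N(z, p) = 1/(-1) = -1)
N(-1, P(9))*17 = -1*17 = -17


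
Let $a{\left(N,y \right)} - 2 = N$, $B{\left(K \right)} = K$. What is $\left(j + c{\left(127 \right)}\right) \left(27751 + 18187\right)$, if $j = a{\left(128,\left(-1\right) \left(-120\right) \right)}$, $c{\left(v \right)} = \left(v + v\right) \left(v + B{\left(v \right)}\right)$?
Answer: $2969707948$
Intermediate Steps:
$c{\left(v \right)} = 4 v^{2}$ ($c{\left(v \right)} = \left(v + v\right) \left(v + v\right) = 2 v 2 v = 4 v^{2}$)
$a{\left(N,y \right)} = 2 + N$
$j = 130$ ($j = 2 + 128 = 130$)
$\left(j + c{\left(127 \right)}\right) \left(27751 + 18187\right) = \left(130 + 4 \cdot 127^{2}\right) \left(27751 + 18187\right) = \left(130 + 4 \cdot 16129\right) 45938 = \left(130 + 64516\right) 45938 = 64646 \cdot 45938 = 2969707948$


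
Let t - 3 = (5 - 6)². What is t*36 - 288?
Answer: -144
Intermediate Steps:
t = 4 (t = 3 + (5 - 6)² = 3 + (-1)² = 3 + 1 = 4)
t*36 - 288 = 4*36 - 288 = 144 - 288 = -144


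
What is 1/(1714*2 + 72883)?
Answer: 1/76311 ≈ 1.3104e-5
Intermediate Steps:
1/(1714*2 + 72883) = 1/(3428 + 72883) = 1/76311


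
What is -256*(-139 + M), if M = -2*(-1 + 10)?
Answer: 40192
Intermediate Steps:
M = -18 (M = -2*9 = -18)
-256*(-139 + M) = -256*(-139 - 18) = -256*(-157) = 40192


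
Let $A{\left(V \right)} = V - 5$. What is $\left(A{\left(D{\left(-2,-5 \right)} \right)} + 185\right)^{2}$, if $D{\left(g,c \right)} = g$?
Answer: $31684$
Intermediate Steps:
$A{\left(V \right)} = -5 + V$ ($A{\left(V \right)} = V - 5 = -5 + V$)
$\left(A{\left(D{\left(-2,-5 \right)} \right)} + 185\right)^{2} = \left(\left(-5 - 2\right) + 185\right)^{2} = \left(-7 + 185\right)^{2} = 178^{2} = 31684$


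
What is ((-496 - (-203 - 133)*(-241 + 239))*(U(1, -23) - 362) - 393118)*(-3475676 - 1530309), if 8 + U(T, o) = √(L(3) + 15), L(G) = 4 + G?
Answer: -195443666370 + 5846990480*√22 ≈ -1.6802e+11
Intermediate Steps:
U(T, o) = -8 + √22 (U(T, o) = -8 + √((4 + 3) + 15) = -8 + √(7 + 15) = -8 + √22)
((-496 - (-203 - 133)*(-241 + 239))*(U(1, -23) - 362) - 393118)*(-3475676 - 1530309) = ((-496 - (-203 - 133)*(-241 + 239))*((-8 + √22) - 362) - 393118)*(-3475676 - 1530309) = ((-496 - (-336)*(-2))*(-370 + √22) - 393118)*(-5005985) = ((-496 - 1*672)*(-370 + √22) - 393118)*(-5005985) = ((-496 - 672)*(-370 + √22) - 393118)*(-5005985) = (-1168*(-370 + √22) - 393118)*(-5005985) = ((432160 - 1168*√22) - 393118)*(-5005985) = (39042 - 1168*√22)*(-5005985) = -195443666370 + 5846990480*√22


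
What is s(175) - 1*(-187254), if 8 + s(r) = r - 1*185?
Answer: 187236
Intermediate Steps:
s(r) = -193 + r (s(r) = -8 + (r - 1*185) = -8 + (r - 185) = -8 + (-185 + r) = -193 + r)
s(175) - 1*(-187254) = (-193 + 175) - 1*(-187254) = -18 + 187254 = 187236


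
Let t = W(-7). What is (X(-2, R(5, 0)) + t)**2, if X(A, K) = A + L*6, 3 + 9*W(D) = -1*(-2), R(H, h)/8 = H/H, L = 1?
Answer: 1225/81 ≈ 15.123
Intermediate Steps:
R(H, h) = 8 (R(H, h) = 8*(H/H) = 8*1 = 8)
W(D) = -1/9 (W(D) = -1/3 + (-1*(-2))/9 = -1/3 + (1/9)*2 = -1/3 + 2/9 = -1/9)
X(A, K) = 6 + A (X(A, K) = A + 1*6 = A + 6 = 6 + A)
t = -1/9 ≈ -0.11111
(X(-2, R(5, 0)) + t)**2 = ((6 - 2) - 1/9)**2 = (4 - 1/9)**2 = (35/9)**2 = 1225/81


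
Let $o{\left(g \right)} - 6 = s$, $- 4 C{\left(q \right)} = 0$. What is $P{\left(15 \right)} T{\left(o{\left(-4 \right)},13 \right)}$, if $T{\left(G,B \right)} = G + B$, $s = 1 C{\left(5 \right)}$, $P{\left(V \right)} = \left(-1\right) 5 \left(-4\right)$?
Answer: $380$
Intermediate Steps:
$C{\left(q \right)} = 0$ ($C{\left(q \right)} = \left(- \frac{1}{4}\right) 0 = 0$)
$P{\left(V \right)} = 20$ ($P{\left(V \right)} = \left(-5\right) \left(-4\right) = 20$)
$s = 0$ ($s = 1 \cdot 0 = 0$)
$o{\left(g \right)} = 6$ ($o{\left(g \right)} = 6 + 0 = 6$)
$T{\left(G,B \right)} = B + G$
$P{\left(15 \right)} T{\left(o{\left(-4 \right)},13 \right)} = 20 \left(13 + 6\right) = 20 \cdot 19 = 380$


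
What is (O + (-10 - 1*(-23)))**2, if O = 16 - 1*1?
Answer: 784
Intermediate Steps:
O = 15 (O = 16 - 1 = 15)
(O + (-10 - 1*(-23)))**2 = (15 + (-10 - 1*(-23)))**2 = (15 + (-10 + 23))**2 = (15 + 13)**2 = 28**2 = 784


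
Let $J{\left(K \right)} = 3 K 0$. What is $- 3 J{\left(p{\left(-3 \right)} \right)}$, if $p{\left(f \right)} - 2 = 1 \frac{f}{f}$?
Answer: $0$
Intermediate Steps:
$p{\left(f \right)} = 3$ ($p{\left(f \right)} = 2 + 1 \frac{f}{f} = 2 + 1 \cdot 1 = 2 + 1 = 3$)
$J{\left(K \right)} = 0$
$- 3 J{\left(p{\left(-3 \right)} \right)} = \left(-3\right) 0 = 0$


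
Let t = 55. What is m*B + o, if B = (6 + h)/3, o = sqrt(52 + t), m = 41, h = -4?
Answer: 82/3 + sqrt(107) ≈ 37.677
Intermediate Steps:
o = sqrt(107) (o = sqrt(52 + 55) = sqrt(107) ≈ 10.344)
B = 2/3 (B = (6 - 4)/3 = 2*(1/3) = 2/3 ≈ 0.66667)
m*B + o = 41*(2/3) + sqrt(107) = 82/3 + sqrt(107)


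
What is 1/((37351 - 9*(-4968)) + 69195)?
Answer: 1/151258 ≈ 6.6112e-6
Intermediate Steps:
1/((37351 - 9*(-4968)) + 69195) = 1/((37351 + 44712) + 69195) = 1/(82063 + 69195) = 1/151258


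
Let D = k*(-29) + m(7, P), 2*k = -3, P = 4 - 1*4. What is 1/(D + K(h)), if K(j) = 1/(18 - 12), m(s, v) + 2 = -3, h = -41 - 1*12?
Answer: 3/116 ≈ 0.025862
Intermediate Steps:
P = 0 (P = 4 - 4 = 0)
h = -53 (h = -41 - 12 = -53)
m(s, v) = -5 (m(s, v) = -2 - 3 = -5)
K(j) = 1/6
k = -3/2 (k = (1/2)*(-3) = -3/2 ≈ -1.5000)
D = 77/2 (D = -3/2*(-29) - 5 = 87/2 - 5 = 77/2 ≈ 38.500)
1/(D + K(h)) = 1/(77/2 + 1/6) = 1/(116/3) = 3/116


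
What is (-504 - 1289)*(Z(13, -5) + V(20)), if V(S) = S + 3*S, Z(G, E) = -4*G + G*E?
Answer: 66341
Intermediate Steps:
Z(G, E) = -4*G + E*G
V(S) = 4*S
(-504 - 1289)*(Z(13, -5) + V(20)) = (-504 - 1289)*(13*(-4 - 5) + 4*20) = -1793*(13*(-9) + 80) = -1793*(-117 + 80) = -1793*(-37) = 66341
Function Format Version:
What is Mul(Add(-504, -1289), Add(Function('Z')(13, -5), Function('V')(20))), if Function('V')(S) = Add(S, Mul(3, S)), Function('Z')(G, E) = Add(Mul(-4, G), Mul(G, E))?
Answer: 66341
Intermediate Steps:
Function('Z')(G, E) = Add(Mul(-4, G), Mul(E, G))
Function('V')(S) = Mul(4, S)
Mul(Add(-504, -1289), Add(Function('Z')(13, -5), Function('V')(20))) = Mul(Add(-504, -1289), Add(Mul(13, Add(-4, -5)), Mul(4, 20))) = Mul(-1793, Add(Mul(13, -9), 80)) = Mul(-1793, Add(-117, 80)) = Mul(-1793, -37) = 66341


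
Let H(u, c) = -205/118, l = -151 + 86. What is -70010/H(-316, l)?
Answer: 1652236/41 ≈ 40298.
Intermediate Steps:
l = -65
H(u, c) = -205/118 (H(u, c) = -205*1/118 = -205/118)
-70010/H(-316, l) = -70010/(-205/118) = -70010*(-118/205) = 1652236/41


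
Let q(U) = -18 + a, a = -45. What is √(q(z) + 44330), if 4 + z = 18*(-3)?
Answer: √44267 ≈ 210.40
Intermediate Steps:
z = -58 (z = -4 + 18*(-3) = -4 - 54 = -58)
q(U) = -63 (q(U) = -18 - 45 = -63)
√(q(z) + 44330) = √(-63 + 44330) = √44267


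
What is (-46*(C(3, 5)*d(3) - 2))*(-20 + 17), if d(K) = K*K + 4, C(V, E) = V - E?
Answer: -3864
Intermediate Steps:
d(K) = 4 + K² (d(K) = K² + 4 = 4 + K²)
(-46*(C(3, 5)*d(3) - 2))*(-20 + 17) = (-46*((3 - 1*5)*(4 + 3²) - 2))*(-20 + 17) = -46*((3 - 5)*(4 + 9) - 2)*(-3) = -46*(-2*13 - 2)*(-3) = -46*(-26 - 2)*(-3) = -46*(-28)*(-3) = 1288*(-3) = -3864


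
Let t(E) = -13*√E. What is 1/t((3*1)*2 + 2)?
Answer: -√2/52 ≈ -0.027196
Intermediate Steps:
1/t((3*1)*2 + 2) = 1/(-13*√((3*1)*2 + 2)) = 1/(-13*√(3*2 + 2)) = 1/(-13*√(6 + 2)) = 1/(-26*√2) = -√2/52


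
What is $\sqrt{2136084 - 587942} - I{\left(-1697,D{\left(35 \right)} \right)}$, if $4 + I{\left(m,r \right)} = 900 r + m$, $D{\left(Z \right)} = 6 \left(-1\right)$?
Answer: $7101 + \sqrt{1548142} \approx 8345.3$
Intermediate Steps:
$D{\left(Z \right)} = -6$
$I{\left(m,r \right)} = -4 + m + 900 r$ ($I{\left(m,r \right)} = -4 + \left(900 r + m\right) = -4 + \left(m + 900 r\right) = -4 + m + 900 r$)
$\sqrt{2136084 - 587942} - I{\left(-1697,D{\left(35 \right)} \right)} = \sqrt{2136084 - 587942} - \left(-4 - 1697 + 900 \left(-6\right)\right) = \sqrt{1548142} - \left(-4 - 1697 - 5400\right) = \sqrt{1548142} - -7101 = \sqrt{1548142} + 7101 = 7101 + \sqrt{1548142}$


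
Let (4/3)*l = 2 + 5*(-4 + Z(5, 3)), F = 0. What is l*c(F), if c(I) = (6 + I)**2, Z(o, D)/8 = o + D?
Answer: 8154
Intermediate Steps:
Z(o, D) = 8*D + 8*o (Z(o, D) = 8*(o + D) = 8*(D + o) = 8*D + 8*o)
l = 453/2 (l = 3*(2 + 5*(-4 + (8*3 + 8*5)))/4 = 3*(2 + 5*(-4 + (24 + 40)))/4 = 3*(2 + 5*(-4 + 64))/4 = 3*(2 + 5*60)/4 = 3*(2 + 300)/4 = (3/4)*302 = 453/2 ≈ 226.50)
l*c(F) = 453*(6 + 0)**2/2 = (453/2)*6**2 = (453/2)*36 = 8154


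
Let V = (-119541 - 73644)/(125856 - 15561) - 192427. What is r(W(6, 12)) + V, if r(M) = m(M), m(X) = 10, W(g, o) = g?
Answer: -157206120/817 ≈ -1.9242e+5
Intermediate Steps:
r(M) = 10
V = -157214290/817 (V = -193185/110295 - 192427 = -193185*1/110295 - 192427 = -1431/817 - 192427 = -157214290/817 ≈ -1.9243e+5)
r(W(6, 12)) + V = 10 - 157214290/817 = -157206120/817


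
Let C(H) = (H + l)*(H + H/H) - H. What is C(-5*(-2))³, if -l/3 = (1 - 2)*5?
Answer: 18609625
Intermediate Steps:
l = 15 (l = -3*(1 - 2)*5 = -(-3)*5 = -3*(-5) = 15)
C(H) = -H + (1 + H)*(15 + H) (C(H) = (H + 15)*(H + H/H) - H = (15 + H)*(H + 1) - H = (15 + H)*(1 + H) - H = (1 + H)*(15 + H) - H = -H + (1 + H)*(15 + H))
C(-5*(-2))³ = (15 + (-5*(-2))² + 15*(-5*(-2)))³ = (15 + 10² + 15*10)³ = (15 + 100 + 150)³ = 265³ = 18609625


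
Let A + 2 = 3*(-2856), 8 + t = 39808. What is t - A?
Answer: 48370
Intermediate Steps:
t = 39800 (t = -8 + 39808 = 39800)
A = -8570 (A = -2 + 3*(-2856) = -2 - 8568 = -8570)
t - A = 39800 - 1*(-8570) = 39800 + 8570 = 48370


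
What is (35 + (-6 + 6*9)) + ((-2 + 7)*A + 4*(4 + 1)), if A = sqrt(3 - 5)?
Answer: 103 + 5*I*sqrt(2) ≈ 103.0 + 7.0711*I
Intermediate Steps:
A = I*sqrt(2) (A = sqrt(-2) = I*sqrt(2) ≈ 1.4142*I)
(35 + (-6 + 6*9)) + ((-2 + 7)*A + 4*(4 + 1)) = (35 + (-6 + 6*9)) + ((-2 + 7)*(I*sqrt(2)) + 4*(4 + 1)) = (35 + (-6 + 54)) + (5*(I*sqrt(2)) + 4*5) = (35 + 48) + (5*I*sqrt(2) + 20) = 83 + (20 + 5*I*sqrt(2)) = 103 + 5*I*sqrt(2)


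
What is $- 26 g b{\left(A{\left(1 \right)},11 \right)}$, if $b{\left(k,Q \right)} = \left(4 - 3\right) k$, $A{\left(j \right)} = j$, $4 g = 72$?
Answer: $-468$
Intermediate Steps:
$g = 18$ ($g = \frac{1}{4} \cdot 72 = 18$)
$b{\left(k,Q \right)} = k$ ($b{\left(k,Q \right)} = 1 k = k$)
$- 26 g b{\left(A{\left(1 \right)},11 \right)} = \left(-26\right) 18 \cdot 1 = \left(-468\right) 1 = -468$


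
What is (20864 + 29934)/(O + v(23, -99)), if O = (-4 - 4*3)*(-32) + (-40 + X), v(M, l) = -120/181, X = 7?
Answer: 9194438/86579 ≈ 106.20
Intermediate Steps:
v(M, l) = -120/181 (v(M, l) = -120*1/181 = -120/181)
O = 479 (O = (-4 - 4*3)*(-32) + (-40 + 7) = (-4 - 12)*(-32) - 33 = -16*(-32) - 33 = 512 - 33 = 479)
(20864 + 29934)/(O + v(23, -99)) = (20864 + 29934)/(479 - 120/181) = 50798/(86579/181) = 50798*(181/86579) = 9194438/86579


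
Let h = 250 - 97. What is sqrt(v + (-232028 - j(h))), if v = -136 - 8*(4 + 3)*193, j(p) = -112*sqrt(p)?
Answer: 2*sqrt(-60743 + 84*sqrt(17)) ≈ 491.51*I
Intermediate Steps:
h = 153
v = -10944 (v = -136 - 8*7*193 = -136 - 56*193 = -136 - 10808 = -10944)
sqrt(v + (-232028 - j(h))) = sqrt(-10944 + (-232028 - (-112)*sqrt(153))) = sqrt(-10944 + (-232028 - (-112)*3*sqrt(17))) = sqrt(-10944 + (-232028 - (-336)*sqrt(17))) = sqrt(-10944 + (-232028 + 336*sqrt(17))) = sqrt(-242972 + 336*sqrt(17))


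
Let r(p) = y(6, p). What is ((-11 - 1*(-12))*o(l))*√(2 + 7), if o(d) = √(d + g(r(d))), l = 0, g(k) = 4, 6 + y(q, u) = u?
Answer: 6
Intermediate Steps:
y(q, u) = -6 + u
r(p) = -6 + p
o(d) = √(4 + d) (o(d) = √(d + 4) = √(4 + d))
((-11 - 1*(-12))*o(l))*√(2 + 7) = ((-11 - 1*(-12))*√(4 + 0))*√(2 + 7) = ((-11 + 12)*√4)*√9 = (1*2)*3 = 2*3 = 6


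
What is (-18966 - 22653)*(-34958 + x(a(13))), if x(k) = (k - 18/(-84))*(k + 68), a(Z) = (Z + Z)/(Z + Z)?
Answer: 20320018941/14 ≈ 1.4514e+9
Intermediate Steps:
a(Z) = 1 (a(Z) = (2*Z)/((2*Z)) = (2*Z)*(1/(2*Z)) = 1)
x(k) = (68 + k)*(3/14 + k) (x(k) = (k - 18*(-1/84))*(68 + k) = (k + 3/14)*(68 + k) = (3/14 + k)*(68 + k) = (68 + k)*(3/14 + k))
(-18966 - 22653)*(-34958 + x(a(13))) = (-18966 - 22653)*(-34958 + (102/7 + 1² + (955/14)*1)) = -41619*(-34958 + (102/7 + 1 + 955/14)) = -41619*(-34958 + 1173/14) = -41619*(-488239/14) = 20320018941/14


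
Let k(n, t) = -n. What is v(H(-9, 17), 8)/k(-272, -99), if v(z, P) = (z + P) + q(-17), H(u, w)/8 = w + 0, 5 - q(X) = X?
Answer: 83/136 ≈ 0.61029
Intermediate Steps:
q(X) = 5 - X
H(u, w) = 8*w (H(u, w) = 8*(w + 0) = 8*w)
v(z, P) = 22 + P + z (v(z, P) = (z + P) + (5 - 1*(-17)) = (P + z) + (5 + 17) = (P + z) + 22 = 22 + P + z)
v(H(-9, 17), 8)/k(-272, -99) = (22 + 8 + 8*17)/((-1*(-272))) = (22 + 8 + 136)/272 = 166*(1/272) = 83/136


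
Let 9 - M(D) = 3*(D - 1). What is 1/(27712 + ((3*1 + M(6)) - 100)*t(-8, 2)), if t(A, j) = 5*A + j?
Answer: 1/31626 ≈ 3.1620e-5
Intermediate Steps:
M(D) = 12 - 3*D (M(D) = 9 - 3*(D - 1) = 9 - 3*(-1 + D) = 9 - (-3 + 3*D) = 9 + (3 - 3*D) = 12 - 3*D)
t(A, j) = j + 5*A
1/(27712 + ((3*1 + M(6)) - 100)*t(-8, 2)) = 1/(27712 + ((3*1 + (12 - 3*6)) - 100)*(2 + 5*(-8))) = 1/(27712 + ((3 + (12 - 18)) - 100)*(2 - 40)) = 1/(27712 + ((3 - 6) - 100)*(-38)) = 1/(27712 + (-3 - 100)*(-38)) = 1/(27712 - 103*(-38)) = 1/(27712 + 3914) = 1/31626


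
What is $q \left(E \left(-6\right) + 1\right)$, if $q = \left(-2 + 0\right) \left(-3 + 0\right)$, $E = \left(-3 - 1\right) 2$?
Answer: $294$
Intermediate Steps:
$E = -8$ ($E = \left(-4\right) 2 = -8$)
$q = 6$ ($q = \left(-2\right) \left(-3\right) = 6$)
$q \left(E \left(-6\right) + 1\right) = 6 \left(\left(-8\right) \left(-6\right) + 1\right) = 6 \left(48 + 1\right) = 6 \cdot 49 = 294$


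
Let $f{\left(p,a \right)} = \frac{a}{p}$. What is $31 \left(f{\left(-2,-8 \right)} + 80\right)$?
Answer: $2604$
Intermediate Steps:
$31 \left(f{\left(-2,-8 \right)} + 80\right) = 31 \left(- \frac{8}{-2} + 80\right) = 31 \left(\left(-8\right) \left(- \frac{1}{2}\right) + 80\right) = 31 \left(4 + 80\right) = 31 \cdot 84 = 2604$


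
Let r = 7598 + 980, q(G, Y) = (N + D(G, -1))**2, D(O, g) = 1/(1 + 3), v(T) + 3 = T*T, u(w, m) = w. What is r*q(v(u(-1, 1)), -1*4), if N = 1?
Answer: 107225/8 ≈ 13403.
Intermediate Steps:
v(T) = -3 + T**2 (v(T) = -3 + T*T = -3 + T**2)
D(O, g) = 1/4
q(G, Y) = 25/16 (q(G, Y) = (1 + 1/4)**2 = (5/4)**2 = 25/16)
r = 8578
r*q(v(u(-1, 1)), -1*4) = 8578*(25/16) = 107225/8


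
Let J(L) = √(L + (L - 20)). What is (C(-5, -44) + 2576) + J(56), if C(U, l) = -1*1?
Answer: 2575 + 2*√23 ≈ 2584.6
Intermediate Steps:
C(U, l) = -1
J(L) = √(-20 + 2*L) (J(L) = √(L + (-20 + L)) = √(-20 + 2*L))
(C(-5, -44) + 2576) + J(56) = (-1 + 2576) + √(-20 + 2*56) = 2575 + √(-20 + 112) = 2575 + √92 = 2575 + 2*√23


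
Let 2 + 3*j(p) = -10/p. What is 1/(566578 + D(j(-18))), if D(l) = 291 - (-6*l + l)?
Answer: 27/15305398 ≈ 1.7641e-6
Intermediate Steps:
j(p) = -⅔ - 10/(3*p) (j(p) = -⅔ + (-10/p)/3 = -⅔ - 10/(3*p))
D(l) = 291 + 5*l (D(l) = 291 - (-5)*l = 291 + 5*l)
1/(566578 + D(j(-18))) = 1/(566578 + (291 + 5*((⅔)*(-5 - 1*(-18))/(-18)))) = 1/(566578 + (291 + 5*((⅔)*(-1/18)*(-5 + 18)))) = 1/(566578 + (291 + 5*((⅔)*(-1/18)*13))) = 1/(566578 + (291 + 5*(-13/27))) = 1/(566578 + (291 - 65/27)) = 1/(566578 + 7792/27) = 1/(15305398/27) = 27/15305398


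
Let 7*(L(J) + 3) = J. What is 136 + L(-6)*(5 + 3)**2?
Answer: -776/7 ≈ -110.86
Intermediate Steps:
L(J) = -3 + J/7
136 + L(-6)*(5 + 3)**2 = 136 + (-3 + (1/7)*(-6))*(5 + 3)**2 = 136 + (-3 - 6/7)*8**2 = 136 - 27/7*64 = 136 - 1728/7 = -776/7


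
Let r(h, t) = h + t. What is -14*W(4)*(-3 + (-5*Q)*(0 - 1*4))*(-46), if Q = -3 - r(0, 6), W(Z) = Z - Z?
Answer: 0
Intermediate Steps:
W(Z) = 0
Q = -9 (Q = -3 - (0 + 6) = -3 - 1*6 = -3 - 6 = -9)
-14*W(4)*(-3 + (-5*Q)*(0 - 1*4))*(-46) = -0*(-3 + (-5*(-9))*(0 - 1*4))*(-46) = -0*(-3 + 45*(0 - 4))*(-46) = -0*(-3 + 45*(-4))*(-46) = -0*(-3 - 180)*(-46) = -0*(-183)*(-46) = -14*0*(-46) = 0*(-46) = 0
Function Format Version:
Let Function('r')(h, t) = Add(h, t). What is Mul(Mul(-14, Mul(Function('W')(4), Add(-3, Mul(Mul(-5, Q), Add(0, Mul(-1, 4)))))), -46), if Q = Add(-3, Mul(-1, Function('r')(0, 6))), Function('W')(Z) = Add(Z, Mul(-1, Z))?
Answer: 0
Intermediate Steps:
Function('W')(Z) = 0
Q = -9 (Q = Add(-3, Mul(-1, Add(0, 6))) = Add(-3, Mul(-1, 6)) = Add(-3, -6) = -9)
Mul(Mul(-14, Mul(Function('W')(4), Add(-3, Mul(Mul(-5, Q), Add(0, Mul(-1, 4)))))), -46) = Mul(Mul(-14, Mul(0, Add(-3, Mul(Mul(-5, -9), Add(0, Mul(-1, 4)))))), -46) = Mul(Mul(-14, Mul(0, Add(-3, Mul(45, Add(0, -4))))), -46) = Mul(Mul(-14, Mul(0, Add(-3, Mul(45, -4)))), -46) = Mul(Mul(-14, Mul(0, Add(-3, -180))), -46) = Mul(Mul(-14, Mul(0, -183)), -46) = Mul(Mul(-14, 0), -46) = Mul(0, -46) = 0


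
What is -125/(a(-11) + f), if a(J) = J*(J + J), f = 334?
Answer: -125/576 ≈ -0.21701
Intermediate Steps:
a(J) = 2*J² (a(J) = J*(2*J) = 2*J²)
-125/(a(-11) + f) = -125/(2*(-11)² + 334) = -125/(2*121 + 334) = -125/(242 + 334) = -125/576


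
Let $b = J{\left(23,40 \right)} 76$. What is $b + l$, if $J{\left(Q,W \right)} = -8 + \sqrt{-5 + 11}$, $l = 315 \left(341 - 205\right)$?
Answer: $42232 + 76 \sqrt{6} \approx 42418.0$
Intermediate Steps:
$l = 42840$ ($l = 315 \cdot 136 = 42840$)
$J{\left(Q,W \right)} = -8 + \sqrt{6}$
$b = -608 + 76 \sqrt{6}$ ($b = \left(-8 + \sqrt{6}\right) 76 = -608 + 76 \sqrt{6} \approx -421.84$)
$b + l = \left(-608 + 76 \sqrt{6}\right) + 42840 = 42232 + 76 \sqrt{6}$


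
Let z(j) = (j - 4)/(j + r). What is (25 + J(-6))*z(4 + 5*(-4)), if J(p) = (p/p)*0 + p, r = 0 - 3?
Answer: 20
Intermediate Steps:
r = -3
J(p) = p (J(p) = 1*0 + p = 0 + p = p)
z(j) = (-4 + j)/(-3 + j) (z(j) = (j - 4)/(j - 3) = (-4 + j)/(-3 + j))
(25 + J(-6))*z(4 + 5*(-4)) = (25 - 6)*((-4 + (4 + 5*(-4)))/(-3 + (4 + 5*(-4)))) = 19*((-4 + (4 - 20))/(-3 + (4 - 20))) = 19*((-4 - 16)/(-3 - 16)) = 19*(-20/(-19)) = 19*(-1/19*(-20)) = 19*(20/19) = 20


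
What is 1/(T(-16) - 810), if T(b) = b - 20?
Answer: -1/846 ≈ -0.0011820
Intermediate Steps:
T(b) = -20 + b
1/(T(-16) - 810) = 1/((-20 - 16) - 810) = 1/(-36 - 810) = 1/(-846) = -1/846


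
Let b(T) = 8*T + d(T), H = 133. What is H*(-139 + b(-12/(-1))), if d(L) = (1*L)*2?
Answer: -2527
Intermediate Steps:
d(L) = 2*L (d(L) = L*2 = 2*L)
b(T) = 10*T (b(T) = 8*T + 2*T = 10*T)
H*(-139 + b(-12/(-1))) = 133*(-139 + 10*(-12/(-1))) = 133*(-139 + 10*(-12*(-1))) = 133*(-139 + 10*12) = 133*(-139 + 120) = 133*(-19) = -2527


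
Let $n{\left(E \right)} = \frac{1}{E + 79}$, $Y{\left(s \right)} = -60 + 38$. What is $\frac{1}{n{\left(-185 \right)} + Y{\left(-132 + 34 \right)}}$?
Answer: $- \frac{106}{2333} \approx -0.045435$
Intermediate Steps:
$Y{\left(s \right)} = -22$
$n{\left(E \right)} = \frac{1}{79 + E}$
$\frac{1}{n{\left(-185 \right)} + Y{\left(-132 + 34 \right)}} = \frac{1}{\frac{1}{79 - 185} - 22} = \frac{1}{\frac{1}{-106} - 22} = \frac{1}{- \frac{1}{106} - 22} = \frac{1}{- \frac{2333}{106}} = - \frac{106}{2333}$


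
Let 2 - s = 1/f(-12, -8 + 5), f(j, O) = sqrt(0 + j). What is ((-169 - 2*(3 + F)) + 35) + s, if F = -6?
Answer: -126 + I*sqrt(3)/6 ≈ -126.0 + 0.28868*I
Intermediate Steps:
f(j, O) = sqrt(j)
s = 2 + I*sqrt(3)/6 (s = 2 - 1/(sqrt(-12)) = 2 - 1/(2*I*sqrt(3)) = 2 - (-1)*I*sqrt(3)/6 = 2 + I*sqrt(3)/6 ≈ 2.0 + 0.28868*I)
((-169 - 2*(3 + F)) + 35) + s = ((-169 - 2*(3 - 6)) + 35) + (2 + I*sqrt(3)/6) = ((-169 - 2*(-3)) + 35) + (2 + I*sqrt(3)/6) = ((-169 + 6) + 35) + (2 + I*sqrt(3)/6) = (-163 + 35) + (2 + I*sqrt(3)/6) = -128 + (2 + I*sqrt(3)/6) = -126 + I*sqrt(3)/6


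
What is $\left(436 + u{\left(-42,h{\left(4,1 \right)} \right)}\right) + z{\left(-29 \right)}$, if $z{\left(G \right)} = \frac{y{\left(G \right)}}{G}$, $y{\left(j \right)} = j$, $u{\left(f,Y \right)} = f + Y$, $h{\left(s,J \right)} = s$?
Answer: $399$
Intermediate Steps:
$u{\left(f,Y \right)} = Y + f$
$z{\left(G \right)} = 1$ ($z{\left(G \right)} = \frac{G}{G} = 1$)
$\left(436 + u{\left(-42,h{\left(4,1 \right)} \right)}\right) + z{\left(-29 \right)} = \left(436 + \left(4 - 42\right)\right) + 1 = \left(436 - 38\right) + 1 = 398 + 1 = 399$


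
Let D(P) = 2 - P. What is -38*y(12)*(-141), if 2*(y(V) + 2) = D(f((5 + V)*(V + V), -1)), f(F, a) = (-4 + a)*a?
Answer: -18753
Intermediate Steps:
f(F, a) = a*(-4 + a)
y(V) = -7/2 (y(V) = -2 + (2 - (-1)*(-4 - 1))/2 = -2 + (2 - (-1)*(-5))/2 = -2 + (2 - 1*5)/2 = -2 + (2 - 5)/2 = -2 + (½)*(-3) = -2 - 3/2 = -7/2)
-38*y(12)*(-141) = -38*(-7/2)*(-141) = 133*(-141) = -18753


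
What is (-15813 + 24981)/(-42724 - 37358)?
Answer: -1528/13347 ≈ -0.11448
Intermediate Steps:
(-15813 + 24981)/(-42724 - 37358) = 9168/(-80082) = 9168*(-1/80082) = -1528/13347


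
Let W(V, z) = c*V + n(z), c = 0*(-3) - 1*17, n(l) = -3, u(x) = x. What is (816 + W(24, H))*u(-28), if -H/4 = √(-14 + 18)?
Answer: -11340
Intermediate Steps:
H = -8 (H = -4*√(-14 + 18) = -4*√4 = -4*2 = -8)
c = -17 (c = 0 - 17 = -17)
W(V, z) = -3 - 17*V (W(V, z) = -17*V - 3 = -3 - 17*V)
(816 + W(24, H))*u(-28) = (816 + (-3 - 17*24))*(-28) = (816 + (-3 - 408))*(-28) = (816 - 411)*(-28) = 405*(-28) = -11340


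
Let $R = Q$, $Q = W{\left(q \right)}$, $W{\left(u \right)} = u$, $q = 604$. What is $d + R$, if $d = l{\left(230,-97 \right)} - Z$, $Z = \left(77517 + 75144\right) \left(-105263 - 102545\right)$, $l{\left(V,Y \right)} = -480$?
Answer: $31724177212$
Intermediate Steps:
$Z = -31724177088$ ($Z = 152661 \left(-207808\right) = -31724177088$)
$Q = 604$
$R = 604$
$d = 31724176608$ ($d = -480 - -31724177088 = -480 + 31724177088 = 31724176608$)
$d + R = 31724176608 + 604 = 31724177212$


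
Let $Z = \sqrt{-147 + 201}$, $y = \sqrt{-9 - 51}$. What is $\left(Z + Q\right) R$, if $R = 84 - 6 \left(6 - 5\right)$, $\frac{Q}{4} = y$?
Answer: $234 \sqrt{6} + 624 i \sqrt{15} \approx 573.18 + 2416.7 i$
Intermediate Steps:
$y = 2 i \sqrt{15}$ ($y = \sqrt{-60} = 2 i \sqrt{15} \approx 7.746 i$)
$Q = 8 i \sqrt{15}$ ($Q = 4 \cdot 2 i \sqrt{15} = 8 i \sqrt{15} \approx 30.984 i$)
$Z = 3 \sqrt{6}$ ($Z = \sqrt{54} = 3 \sqrt{6} \approx 7.3485$)
$R = 78$ ($R = 84 - 6 = 78$)
$\left(Z + Q\right) R = \left(3 \sqrt{6} + 8 i \sqrt{15}\right) 78 = 234 \sqrt{6} + 624 i \sqrt{15}$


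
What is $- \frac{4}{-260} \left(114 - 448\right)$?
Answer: $- \frac{334}{65} \approx -5.1385$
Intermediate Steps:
$- \frac{4}{-260} \left(114 - 448\right) = \left(-4\right) \left(- \frac{1}{260}\right) \left(-334\right) = \frac{1}{65} \left(-334\right) = - \frac{334}{65}$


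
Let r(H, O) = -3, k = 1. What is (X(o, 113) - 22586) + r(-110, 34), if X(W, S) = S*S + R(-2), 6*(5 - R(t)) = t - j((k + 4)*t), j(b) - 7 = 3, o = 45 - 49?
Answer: -9813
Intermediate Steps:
o = -4
j(b) = 10 (j(b) = 7 + 3 = 10)
R(t) = 20/3 - t/6 (R(t) = 5 - (t - 1*10)/6 = 5 - (t - 10)/6 = 5 - (-10 + t)/6 = 5 + (5/3 - t/6) = 20/3 - t/6)
X(W, S) = 7 + S² (X(W, S) = S*S + (20/3 - ⅙*(-2)) = S² + (20/3 + ⅓) = S² + 7 = 7 + S²)
(X(o, 113) - 22586) + r(-110, 34) = ((7 + 113²) - 22586) - 3 = ((7 + 12769) - 22586) - 3 = (12776 - 22586) - 3 = -9810 - 3 = -9813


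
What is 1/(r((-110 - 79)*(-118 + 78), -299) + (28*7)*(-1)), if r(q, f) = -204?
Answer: -1/400 ≈ -0.0025000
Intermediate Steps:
1/(r((-110 - 79)*(-118 + 78), -299) + (28*7)*(-1)) = 1/(-204 + (28*7)*(-1)) = 1/(-204 + 196*(-1)) = 1/(-204 - 196) = 1/(-400) = -1/400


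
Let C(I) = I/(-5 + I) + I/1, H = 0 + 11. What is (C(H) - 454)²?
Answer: 7006609/36 ≈ 1.9463e+5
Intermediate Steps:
H = 11
C(I) = I + I/(-5 + I) (C(I) = I/(-5 + I) + I*1 = I/(-5 + I) + I = I + I/(-5 + I))
(C(H) - 454)² = (11*(-4 + 11)/(-5 + 11) - 454)² = (11*7/6 - 454)² = (11*(⅙)*7 - 454)² = (77/6 - 454)² = (-2647/6)² = 7006609/36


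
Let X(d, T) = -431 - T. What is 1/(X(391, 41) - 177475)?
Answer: -1/177947 ≈ -5.6197e-6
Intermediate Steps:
1/(X(391, 41) - 177475) = 1/((-431 - 1*41) - 177475) = 1/((-431 - 41) - 177475) = 1/(-472 - 177475) = 1/(-177947) = -1/177947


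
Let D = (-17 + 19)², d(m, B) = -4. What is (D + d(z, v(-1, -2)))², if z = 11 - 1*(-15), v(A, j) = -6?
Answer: 0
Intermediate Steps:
z = 26 (z = 11 + 15 = 26)
D = 4 (D = 2² = 4)
(D + d(z, v(-1, -2)))² = (4 - 4)² = 0² = 0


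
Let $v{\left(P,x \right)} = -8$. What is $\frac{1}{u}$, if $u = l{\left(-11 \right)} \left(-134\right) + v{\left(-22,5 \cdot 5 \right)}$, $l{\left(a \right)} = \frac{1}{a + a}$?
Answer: $- \frac{11}{21} \approx -0.52381$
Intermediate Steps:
$l{\left(a \right)} = \frac{1}{2 a}$
$u = - \frac{21}{11}$ ($u = \frac{1}{2 \left(-11\right)} \left(-134\right) - 8 = \frac{1}{2} \left(- \frac{1}{11}\right) \left(-134\right) - 8 = \left(- \frac{1}{22}\right) \left(-134\right) - 8 = \frac{67}{11} - 8 = - \frac{21}{11} \approx -1.9091$)
$\frac{1}{u} = \frac{1}{- \frac{21}{11}} = - \frac{11}{21}$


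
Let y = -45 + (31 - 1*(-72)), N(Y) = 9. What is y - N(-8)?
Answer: 49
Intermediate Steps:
y = 58 (y = -45 + (31 + 72) = -45 + 103 = 58)
y - N(-8) = 58 - 1*9 = 58 - 9 = 49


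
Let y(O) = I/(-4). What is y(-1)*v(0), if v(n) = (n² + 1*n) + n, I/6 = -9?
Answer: 0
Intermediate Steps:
I = -54 (I = 6*(-9) = -54)
y(O) = 27/2 (y(O) = -54/(-4) = -54*(-¼) = 27/2)
v(n) = n² + 2*n (v(n) = (n² + n) + n = (n + n²) + n = n² + 2*n)
y(-1)*v(0) = 27*(0*(2 + 0))/2 = 27*(0*2)/2 = (27/2)*0 = 0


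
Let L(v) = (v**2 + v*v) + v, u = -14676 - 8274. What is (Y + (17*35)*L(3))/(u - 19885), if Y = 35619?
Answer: -48114/42835 ≈ -1.1232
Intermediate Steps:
u = -22950
L(v) = v + 2*v**2 (L(v) = (v**2 + v**2) + v = 2*v**2 + v = v + 2*v**2)
(Y + (17*35)*L(3))/(u - 19885) = (35619 + (17*35)*(3*(1 + 2*3)))/(-22950 - 19885) = (35619 + 595*(3*(1 + 6)))/(-42835) = (35619 + 595*(3*7))*(-1/42835) = (35619 + 595*21)*(-1/42835) = (35619 + 12495)*(-1/42835) = 48114*(-1/42835) = -48114/42835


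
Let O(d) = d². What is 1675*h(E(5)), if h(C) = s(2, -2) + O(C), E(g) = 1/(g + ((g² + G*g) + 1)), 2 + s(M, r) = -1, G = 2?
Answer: -8445350/1681 ≈ -5024.0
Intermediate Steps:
s(M, r) = -3 (s(M, r) = -2 - 1 = -3)
E(g) = 1/(1 + g² + 3*g) (E(g) = 1/(g + ((g² + 2*g) + 1)) = 1/(g + (1 + g² + 2*g)) = 1/(1 + g² + 3*g))
h(C) = -3 + C²
1675*h(E(5)) = 1675*(-3 + (1/(1 + 5² + 3*5))²) = 1675*(-3 + (1/(1 + 25 + 15))²) = 1675*(-3 + (1/41)²) = 1675*(-3 + 1/1681) = 1675*(-5042/1681) = -8445350/1681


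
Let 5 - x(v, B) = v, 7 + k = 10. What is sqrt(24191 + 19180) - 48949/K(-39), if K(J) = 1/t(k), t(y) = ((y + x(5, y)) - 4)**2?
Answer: -48949 + 3*sqrt(4819) ≈ -48741.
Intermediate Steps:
k = 3 (k = -7 + 10 = 3)
x(v, B) = 5 - v
t(y) = (-4 + y)**2 (t(y) = ((y + (5 - 1*5)) - 4)**2 = ((y + (5 - 5)) - 4)**2 = ((y + 0) - 4)**2 = (y - 4)**2 = (-4 + y)**2)
K(J) = 1 (K(J) = 1/((-4 + 3)**2) = 1/((-1)**2) = 1/1 = 1)
sqrt(24191 + 19180) - 48949/K(-39) = sqrt(24191 + 19180) - 48949/1 = sqrt(43371) - 48949 = 3*sqrt(4819) - 1*48949 = 3*sqrt(4819) - 48949 = -48949 + 3*sqrt(4819)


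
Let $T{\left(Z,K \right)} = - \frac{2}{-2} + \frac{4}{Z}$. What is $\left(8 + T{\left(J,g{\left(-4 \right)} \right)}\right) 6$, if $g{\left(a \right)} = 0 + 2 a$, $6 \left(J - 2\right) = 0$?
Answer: $66$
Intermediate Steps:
$J = 2$ ($J = 2 + \frac{1}{6} \cdot 0 = 2 + 0 = 2$)
$g{\left(a \right)} = 2 a$
$T{\left(Z,K \right)} = 1 + \frac{4}{Z}$ ($T{\left(Z,K \right)} = \left(-2\right) \left(- \frac{1}{2}\right) + \frac{4}{Z} = 1 + \frac{4}{Z}$)
$\left(8 + T{\left(J,g{\left(-4 \right)} \right)}\right) 6 = \left(8 + \frac{4 + 2}{2}\right) 6 = \left(8 + \frac{1}{2} \cdot 6\right) 6 = \left(8 + 3\right) 6 = 11 \cdot 6 = 66$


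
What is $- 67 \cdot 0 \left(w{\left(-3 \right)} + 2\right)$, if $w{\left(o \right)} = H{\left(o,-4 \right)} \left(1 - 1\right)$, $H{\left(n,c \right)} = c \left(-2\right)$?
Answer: $0$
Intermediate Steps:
$H{\left(n,c \right)} = - 2 c$
$w{\left(o \right)} = 0$ ($w{\left(o \right)} = \left(-2\right) \left(-4\right) \left(1 - 1\right) = 8 \cdot 0 = 0$)
$- 67 \cdot 0 \left(w{\left(-3 \right)} + 2\right) = - 67 \cdot 0 \left(0 + 2\right) = - 67 \cdot 0 \cdot 2 = \left(-67\right) 0 = 0$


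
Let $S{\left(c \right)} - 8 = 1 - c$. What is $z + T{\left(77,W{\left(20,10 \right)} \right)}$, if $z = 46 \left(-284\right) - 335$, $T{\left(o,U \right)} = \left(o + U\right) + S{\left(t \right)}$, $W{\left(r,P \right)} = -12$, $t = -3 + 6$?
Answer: $-13328$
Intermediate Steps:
$t = 3$
$S{\left(c \right)} = 9 - c$ ($S{\left(c \right)} = 8 - \left(-1 + c\right) = 9 - c$)
$T{\left(o,U \right)} = 6 + U + o$ ($T{\left(o,U \right)} = \left(o + U\right) + \left(9 - 3\right) = \left(U + o\right) + \left(9 - 3\right) = \left(U + o\right) + 6 = 6 + U + o$)
$z = -13399$ ($z = -13064 - 335 = -13399$)
$z + T{\left(77,W{\left(20,10 \right)} \right)} = -13399 + \left(6 - 12 + 77\right) = -13399 + 71 = -13328$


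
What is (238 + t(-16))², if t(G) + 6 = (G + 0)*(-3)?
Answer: 78400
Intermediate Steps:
t(G) = -6 - 3*G (t(G) = -6 + (G + 0)*(-3) = -6 + G*(-3) = -6 - 3*G)
(238 + t(-16))² = (238 + (-6 - 3*(-16)))² = (238 + (-6 + 48))² = (238 + 42)² = 280² = 78400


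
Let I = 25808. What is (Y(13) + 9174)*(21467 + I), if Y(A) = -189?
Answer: 424765875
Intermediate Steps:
(Y(13) + 9174)*(21467 + I) = (-189 + 9174)*(21467 + 25808) = 8985*47275 = 424765875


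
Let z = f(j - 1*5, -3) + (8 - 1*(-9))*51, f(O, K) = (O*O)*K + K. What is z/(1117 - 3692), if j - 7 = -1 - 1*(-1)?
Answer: -852/2575 ≈ -0.33087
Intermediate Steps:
j = 7 (j = 7 + (-1 - 1*(-1)) = 7 + (-1 + 1) = 7 + 0 = 7)
f(O, K) = K + K*O**2 (f(O, K) = O**2*K + K = K*O**2 + K = K + K*O**2)
z = 852 (z = -3*(1 + (7 - 1*5)**2) + (8 - 1*(-9))*51 = -3*(1 + (7 - 5)**2) + (8 + 9)*51 = -3*(1 + 2**2) + 17*51 = -3*(1 + 4) + 867 = -3*5 + 867 = -15 + 867 = 852)
z/(1117 - 3692) = 852/(1117 - 3692) = 852/(-2575) = 852*(-1/2575) = -852/2575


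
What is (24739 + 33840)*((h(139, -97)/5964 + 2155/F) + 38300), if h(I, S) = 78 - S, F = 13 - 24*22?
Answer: 196865869058377/87756 ≈ 2.2433e+9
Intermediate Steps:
F = -515 (F = 13 - 528 = -515)
(24739 + 33840)*((h(139, -97)/5964 + 2155/F) + 38300) = (24739 + 33840)*(((78 - 1*(-97))/5964 + 2155/(-515)) + 38300) = 58579*(((78 + 97)*(1/5964) + 2155*(-1/515)) + 38300) = 58579*((175*(1/5964) - 431/103) + 38300) = 58579*((25/852 - 431/103) + 38300) = 58579*(-364637/87756 + 38300) = 58579*(3360690163/87756) = 196865869058377/87756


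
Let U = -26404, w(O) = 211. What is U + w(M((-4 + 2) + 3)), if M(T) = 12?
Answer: -26193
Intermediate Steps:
U + w(M((-4 + 2) + 3)) = -26404 + 211 = -26193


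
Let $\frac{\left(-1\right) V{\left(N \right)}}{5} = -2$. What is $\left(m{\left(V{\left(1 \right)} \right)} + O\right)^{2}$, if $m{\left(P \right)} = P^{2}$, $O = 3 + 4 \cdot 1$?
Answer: $11449$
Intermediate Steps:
$V{\left(N \right)} = 10$ ($V{\left(N \right)} = \left(-5\right) \left(-2\right) = 10$)
$O = 7$ ($O = 3 + 4 = 7$)
$\left(m{\left(V{\left(1 \right)} \right)} + O\right)^{2} = \left(10^{2} + 7\right)^{2} = \left(100 + 7\right)^{2} = 107^{2} = 11449$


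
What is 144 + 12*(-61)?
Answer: -588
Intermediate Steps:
144 + 12*(-61) = 144 - 732 = -588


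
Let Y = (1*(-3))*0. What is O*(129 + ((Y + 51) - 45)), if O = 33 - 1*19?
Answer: 1890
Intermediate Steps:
O = 14 (O = 33 - 19 = 14)
Y = 0 (Y = -3*0 = 0)
O*(129 + ((Y + 51) - 45)) = 14*(129 + ((0 + 51) - 45)) = 14*(129 + (51 - 45)) = 14*(129 + 6) = 14*135 = 1890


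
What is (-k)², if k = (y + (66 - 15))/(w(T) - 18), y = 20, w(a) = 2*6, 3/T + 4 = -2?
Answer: 5041/36 ≈ 140.03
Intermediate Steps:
T = -½ (T = 3/(-4 - 2) = 3/(-6) = 3*(-⅙) = -½ ≈ -0.50000)
w(a) = 12
k = -71/6 (k = (20 + (66 - 15))/(12 - 18) = (20 + 51)/(-6) = 71*(-⅙) = -71/6 ≈ -11.833)
(-k)² = (-1*(-71/6))² = (71/6)² = 5041/36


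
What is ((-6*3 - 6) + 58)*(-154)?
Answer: -5236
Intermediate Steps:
((-6*3 - 6) + 58)*(-154) = ((-18 - 6) + 58)*(-154) = (-24 + 58)*(-154) = 34*(-154) = -5236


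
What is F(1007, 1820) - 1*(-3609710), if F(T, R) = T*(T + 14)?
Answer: 4637857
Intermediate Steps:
F(T, R) = T*(14 + T)
F(1007, 1820) - 1*(-3609710) = 1007*(14 + 1007) - 1*(-3609710) = 1007*1021 + 3609710 = 1028147 + 3609710 = 4637857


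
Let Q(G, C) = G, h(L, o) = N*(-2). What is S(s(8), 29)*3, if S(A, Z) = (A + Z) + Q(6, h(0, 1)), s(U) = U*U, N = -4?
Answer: 297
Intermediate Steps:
h(L, o) = 8 (h(L, o) = -4*(-2) = 8)
s(U) = U²
S(A, Z) = 6 + A + Z (S(A, Z) = (A + Z) + 6 = 6 + A + Z)
S(s(8), 29)*3 = (6 + 8² + 29)*3 = (6 + 64 + 29)*3 = 99*3 = 297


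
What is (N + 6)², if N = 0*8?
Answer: 36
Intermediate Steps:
N = 0
(N + 6)² = (0 + 6)² = 6² = 36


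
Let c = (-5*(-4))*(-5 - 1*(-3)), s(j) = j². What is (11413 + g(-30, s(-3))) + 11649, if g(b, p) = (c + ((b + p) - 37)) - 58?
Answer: 22906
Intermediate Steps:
c = -40 (c = 20*(-5 + 3) = 20*(-2) = -40)
g(b, p) = -135 + b + p (g(b, p) = (-40 + ((b + p) - 37)) - 58 = (-40 + (-37 + b + p)) - 58 = (-77 + b + p) - 58 = -135 + b + p)
(11413 + g(-30, s(-3))) + 11649 = (11413 + (-135 - 30 + (-3)²)) + 11649 = (11413 + (-135 - 30 + 9)) + 11649 = (11413 - 156) + 11649 = 11257 + 11649 = 22906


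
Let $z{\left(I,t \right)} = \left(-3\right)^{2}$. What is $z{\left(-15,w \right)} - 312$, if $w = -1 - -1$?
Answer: $-303$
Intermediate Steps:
$w = 0$ ($w = -1 + 1 = 0$)
$z{\left(I,t \right)} = 9$
$z{\left(-15,w \right)} - 312 = 9 - 312 = -303$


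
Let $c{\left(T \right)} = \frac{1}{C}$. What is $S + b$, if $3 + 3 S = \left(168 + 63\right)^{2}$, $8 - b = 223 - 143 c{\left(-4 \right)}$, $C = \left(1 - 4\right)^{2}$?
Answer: $\frac{158282}{9} \approx 17587.0$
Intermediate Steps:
$C = 9$ ($C = \left(-3\right)^{2} = 9$)
$c{\left(T \right)} = \frac{1}{9}$
$b = - \frac{1792}{9}$ ($b = 8 - \left(223 - \frac{143}{9}\right) = 8 - \frac{1864}{9} = - \frac{1792}{9} \approx -199.11$)
$S = 17786$ ($S = -1 + \frac{\left(168 + 63\right)^{2}}{3} = -1 + \frac{231^{2}}{3} = -1 + \frac{1}{3} \cdot 53361 = -1 + 17787 = 17786$)
$S + b = 17786 - \frac{1792}{9} = \frac{158282}{9}$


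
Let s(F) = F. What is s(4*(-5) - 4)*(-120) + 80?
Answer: 2960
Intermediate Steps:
s(4*(-5) - 4)*(-120) + 80 = (4*(-5) - 4)*(-120) + 80 = (-20 - 4)*(-120) + 80 = -24*(-120) + 80 = 2880 + 80 = 2960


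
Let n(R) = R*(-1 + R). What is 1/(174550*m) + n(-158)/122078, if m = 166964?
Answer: 366072335099239/1778894137281800 ≈ 0.20579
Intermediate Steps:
1/(174550*m) + n(-158)/122078 = 1/(174550*166964) - 158*(-1 - 158)/122078 = (1/174550)*(1/166964) - 158*(-159)*(1/122078) = 1/29143566200 + 25122*(1/122078) = 1/29143566200 + 12561/61039 = 366072335099239/1778894137281800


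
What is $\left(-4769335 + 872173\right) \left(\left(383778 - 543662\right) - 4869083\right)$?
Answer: $19598699091654$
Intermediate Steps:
$\left(-4769335 + 872173\right) \left(\left(383778 - 543662\right) - 4869083\right) = - 3897162 \left(\left(383778 - 543662\right) - 4869083\right) = - 3897162 \left(-159884 - 4869083\right) = \left(-3897162\right) \left(-5028967\right) = 19598699091654$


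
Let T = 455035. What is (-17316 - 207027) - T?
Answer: -679378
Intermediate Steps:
(-17316 - 207027) - T = (-17316 - 207027) - 1*455035 = -224343 - 455035 = -679378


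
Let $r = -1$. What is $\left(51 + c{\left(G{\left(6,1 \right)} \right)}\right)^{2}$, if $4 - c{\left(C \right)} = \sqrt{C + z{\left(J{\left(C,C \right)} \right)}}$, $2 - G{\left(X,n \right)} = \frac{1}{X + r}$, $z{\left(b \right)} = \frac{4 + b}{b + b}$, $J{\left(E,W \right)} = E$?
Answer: $\frac{\left(1650 - \sqrt{3070}\right)^{2}}{900} \approx 2825.3$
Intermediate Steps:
$z{\left(b \right)} = \frac{4 + b}{2 b}$
$G{\left(X,n \right)} = 2 - \frac{1}{-1 + X}$ ($G{\left(X,n \right)} = 2 - \frac{1}{X - 1} = 2 - \frac{1}{-1 + X}$)
$c{\left(C \right)} = 4 - \sqrt{C + \frac{4 + C}{2 C}}$
$\left(51 + c{\left(G{\left(6,1 \right)} \right)}\right)^{2} = \left(51 + \left(4 - \frac{\sqrt{2 + 4 \frac{-3 + 2 \cdot 6}{-1 + 6} + \frac{8}{\frac{1}{-1 + 6} \left(-3 + 2 \cdot 6\right)}}}{2}\right)\right)^{2} = \left(51 + \left(4 - \frac{\sqrt{2 + 4 \frac{-3 + 12}{5} + \frac{8}{\frac{1}{5} \left(-3 + 12\right)}}}{2}\right)\right)^{2} = \left(51 + \left(4 - \frac{\sqrt{2 + 4 \cdot \frac{1}{5} \cdot 9 + \frac{8}{\frac{1}{5} \cdot 9}}}{2}\right)\right)^{2} = \left(51 + \left(4 - \frac{\sqrt{2 + 4 \cdot \frac{9}{5} + \frac{8}{\frac{9}{5}}}}{2}\right)\right)^{2} = \left(51 + \left(4 - \frac{\sqrt{2 + \frac{36}{5} + 8 \cdot \frac{5}{9}}}{2}\right)\right)^{2} = \left(51 + \left(4 - \frac{\sqrt{2 + \frac{36}{5} + \frac{40}{9}}}{2}\right)\right)^{2} = \left(51 + \left(4 - \frac{\sqrt{\frac{614}{45}}}{2}\right)\right)^{2} = \left(51 + \left(4 - \frac{\frac{1}{15} \sqrt{3070}}{2}\right)\right)^{2} = \left(51 + \left(4 - \frac{\sqrt{3070}}{30}\right)\right)^{2} = \left(55 - \frac{\sqrt{3070}}{30}\right)^{2}$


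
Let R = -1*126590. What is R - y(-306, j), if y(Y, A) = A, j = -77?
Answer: -126513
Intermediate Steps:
R = -126590
R - y(-306, j) = -126590 - 1*(-77) = -126590 + 77 = -126513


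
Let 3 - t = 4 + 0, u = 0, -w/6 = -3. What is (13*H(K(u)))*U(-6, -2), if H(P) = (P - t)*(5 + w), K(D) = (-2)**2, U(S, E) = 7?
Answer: 10465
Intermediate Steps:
w = 18 (w = -6*(-3) = 18)
t = -1 (t = 3 - (4 + 0) = 3 - 1*4 = 3 - 4 = -1)
K(D) = 4
H(P) = 23 + 23*P (H(P) = (P - 1*(-1))*(5 + 18) = (P + 1)*23 = (1 + P)*23 = 23 + 23*P)
(13*H(K(u)))*U(-6, -2) = (13*(23 + 23*4))*7 = (13*(23 + 92))*7 = (13*115)*7 = 1495*7 = 10465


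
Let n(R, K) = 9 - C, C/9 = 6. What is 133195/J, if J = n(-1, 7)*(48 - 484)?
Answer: 26639/3924 ≈ 6.7887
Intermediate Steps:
C = 54 (C = 9*6 = 54)
n(R, K) = -45 (n(R, K) = 9 - 1*54 = 9 - 54 = -45)
J = 19620 (J = -45*(48 - 484) = -45*(-436) = 19620)
133195/J = 133195/19620 = 133195*(1/19620) = 26639/3924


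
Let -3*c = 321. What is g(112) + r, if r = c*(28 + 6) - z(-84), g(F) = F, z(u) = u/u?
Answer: -3527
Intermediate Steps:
z(u) = 1
c = -107 (c = -1/3*321 = -107)
r = -3639 (r = -107*(28 + 6) - 1*1 = -107*34 - 1 = -3638 - 1 = -3639)
g(112) + r = 112 - 3639 = -3527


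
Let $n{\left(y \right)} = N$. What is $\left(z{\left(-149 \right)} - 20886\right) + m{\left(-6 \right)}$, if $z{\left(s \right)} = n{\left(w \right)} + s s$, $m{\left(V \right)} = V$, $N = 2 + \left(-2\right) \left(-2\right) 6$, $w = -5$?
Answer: $1335$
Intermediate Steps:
$N = 26$ ($N = 2 + 4 \cdot 6 = 2 + 24 = 26$)
$n{\left(y \right)} = 26$
$z{\left(s \right)} = 26 + s^{2}$ ($z{\left(s \right)} = 26 + s s = 26 + s^{2}$)
$\left(z{\left(-149 \right)} - 20886\right) + m{\left(-6 \right)} = \left(\left(26 + \left(-149\right)^{2}\right) - 20886\right) - 6 = \left(\left(26 + 22201\right) - 20886\right) - 6 = \left(22227 - 20886\right) - 6 = 1341 - 6 = 1335$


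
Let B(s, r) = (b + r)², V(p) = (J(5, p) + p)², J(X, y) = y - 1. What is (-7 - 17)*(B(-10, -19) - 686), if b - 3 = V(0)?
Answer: 11064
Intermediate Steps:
J(X, y) = -1 + y
V(p) = (-1 + 2*p)² (V(p) = ((-1 + p) + p)² = (-1 + 2*p)²)
b = 4 (b = 3 + (-1 + 2*0)² = 3 + (-1 + 0)² = 3 + (-1)² = 3 + 1 = 4)
B(s, r) = (4 + r)²
(-7 - 17)*(B(-10, -19) - 686) = (-7 - 17)*((4 - 19)² - 686) = -24*((-15)² - 686) = -24*(225 - 686) = -24*(-461) = 11064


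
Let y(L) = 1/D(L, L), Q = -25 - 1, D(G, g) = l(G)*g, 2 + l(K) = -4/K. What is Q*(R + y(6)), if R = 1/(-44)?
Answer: 195/88 ≈ 2.2159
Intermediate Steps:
l(K) = -2 - 4/K
D(G, g) = g*(-2 - 4/G) (D(G, g) = (-2 - 4/G)*g = g*(-2 - 4/G))
Q = -26
R = -1/44 ≈ -0.022727
y(L) = 1/(-4 - 2*L) (y(L) = 1/(-2*L*(2 + L)/L) = 1/(-4 - 2*L))
Q*(R + y(6)) = -26*(-1/44 - 1/(4 + 2*6)) = -26*(-1/44 - 1/(4 + 12)) = -26*(-1/44 - 1/16) = -26*(-15/176) = 195/88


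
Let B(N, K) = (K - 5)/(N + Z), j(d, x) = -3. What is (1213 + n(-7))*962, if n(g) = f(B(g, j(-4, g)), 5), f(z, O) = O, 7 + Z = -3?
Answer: 1171716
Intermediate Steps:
Z = -10 (Z = -7 - 3 = -10)
B(N, K) = (-5 + K)/(-10 + N) (B(N, K) = (K - 5)/(N - 10) = (-5 + K)/(-10 + N))
n(g) = 5
(1213 + n(-7))*962 = (1213 + 5)*962 = 1218*962 = 1171716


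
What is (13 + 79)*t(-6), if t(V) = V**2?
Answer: 3312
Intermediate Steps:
(13 + 79)*t(-6) = (13 + 79)*(-6)**2 = 92*36 = 3312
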